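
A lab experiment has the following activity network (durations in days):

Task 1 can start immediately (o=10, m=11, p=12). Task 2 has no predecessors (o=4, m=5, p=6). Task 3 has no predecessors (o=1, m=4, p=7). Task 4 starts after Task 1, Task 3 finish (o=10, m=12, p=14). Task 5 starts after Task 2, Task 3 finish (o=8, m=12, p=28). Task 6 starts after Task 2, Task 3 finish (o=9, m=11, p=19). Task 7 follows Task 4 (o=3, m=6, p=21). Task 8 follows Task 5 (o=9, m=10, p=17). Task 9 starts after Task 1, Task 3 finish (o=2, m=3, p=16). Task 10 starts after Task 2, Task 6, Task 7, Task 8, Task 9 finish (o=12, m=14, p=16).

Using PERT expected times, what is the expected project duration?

te_Task 1 = (10 + 4·11 + 12)/6 = 66/6 = 11
te_Task 2 = (4 + 4·5 + 6)/6 = 30/6 = 5
te_Task 3 = (1 + 4·4 + 7)/6 = 24/6 = 4
te_Task 4 = (10 + 4·12 + 14)/6 = 72/6 = 12
te_Task 5 = (8 + 4·12 + 28)/6 = 84/6 = 14
te_Task 6 = (9 + 4·11 + 19)/6 = 72/6 = 12
te_Task 7 = (3 + 4·6 + 21)/6 = 48/6 = 8
te_Task 8 = (9 + 4·10 + 17)/6 = 66/6 = 11
te_Task 9 = (2 + 4·3 + 16)/6 = 30/6 = 5
te_Task 10 = (12 + 4·14 + 16)/6 = 84/6 = 14

Forward pass:
ES_Task 1 = 0; EF_Task 1 = 11
ES_Task 2 = 0; EF_Task 2 = 5
ES_Task 3 = 0; EF_Task 3 = 4
ES_Task 4 = max(EF_Task 1=11, EF_Task 3=4) = 11; EF_Task 4 = 11+12 = 23
ES_Task 5 = max(EF_Task 2=5, EF_Task 3=4) = 5; EF_Task 5 = 5+14 = 19
ES_Task 6 = max(EF_Task 2=5, EF_Task 3=4) = 5; EF_Task 6 = 5+12 = 17
ES_Task 7 = 23; EF_Task 7 = 23+8 = 31
ES_Task 8 = 19; EF_Task 8 = 19+11 = 30
ES_Task 9 = max(EF_Task 1=11, EF_Task 3=4) = 11; EF_Task 9 = 11+5 = 16
ES_Task 10 = max(EF_Task 2=5, EF_Task 6=17, EF_Task 7=31, EF_Task 8=30, EF_Task 9=16) = 31; EF_Task 10 = 31+14 = 45
Expected project duration μ = 45 days. Critical path: Task 1 → Task 4 → Task 7 → Task 10.

45 days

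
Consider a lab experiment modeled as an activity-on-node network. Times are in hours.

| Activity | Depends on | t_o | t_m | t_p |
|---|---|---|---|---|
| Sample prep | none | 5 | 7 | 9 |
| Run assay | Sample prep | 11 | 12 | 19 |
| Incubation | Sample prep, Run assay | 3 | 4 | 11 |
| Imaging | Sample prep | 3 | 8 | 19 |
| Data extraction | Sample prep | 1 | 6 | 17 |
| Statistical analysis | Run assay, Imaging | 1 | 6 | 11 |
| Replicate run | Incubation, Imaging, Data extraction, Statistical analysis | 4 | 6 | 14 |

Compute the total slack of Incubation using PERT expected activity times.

te_Sample prep = (5 + 4·7 + 9)/6 = 42/6 = 7
te_Run assay = (11 + 4·12 + 19)/6 = 78/6 = 13
te_Incubation = (3 + 4·4 + 11)/6 = 30/6 = 5
te_Imaging = (3 + 4·8 + 19)/6 = 54/6 = 9
te_Data extraction = (1 + 4·6 + 17)/6 = 42/6 = 7
te_Statistical analysis = (1 + 4·6 + 11)/6 = 36/6 = 6
te_Replicate run = (4 + 4·6 + 14)/6 = 42/6 = 7

Forward pass:
ES_Sample prep = 0; EF_Sample prep = 7
ES_Run assay = 7; EF_Run assay = 7+13 = 20
ES_Incubation = max(EF_Sample prep=7, EF_Run assay=20) = 20; EF_Incubation = 20+5 = 25
ES_Imaging = 7; EF_Imaging = 7+9 = 16
ES_Data extraction = 7; EF_Data extraction = 7+7 = 14
ES_Statistical analysis = max(EF_Run assay=20, EF_Imaging=16) = 20; EF_Statistical analysis = 20+6 = 26
ES_Replicate run = max(EF_Incubation=25, EF_Imaging=16, EF_Data extraction=14, EF_Statistical analysis=26) = 26; EF_Replicate run = 26+7 = 33
Expected project duration μ = 33 hours. Critical path: Sample prep → Run assay → Statistical analysis → Replicate run.

Backward pass:
LF_Replicate run = 33; LS_Replicate run = 33−7 = 26
LF_Statistical analysis = LS_Replicate run = 26; LS_Statistical analysis = 26−6 = 20
LF_Data extraction = LS_Replicate run = 26; LS_Data extraction = 26−7 = 19
LF_Imaging = min(LS_Statistical analysis=20, LS_Replicate run=26) = 20; LS_Imaging = 20−9 = 11
LF_Incubation = LS_Replicate run = 26; LS_Incubation = 26−5 = 21
LF_Run assay = min(LS_Incubation=21, LS_Statistical analysis=20) = 20; LS_Run assay = 20−13 = 7
LF_Sample prep = min(LS_Run assay=7, LS_Incubation=21, LS_Imaging=11, LS_Data extraction=19) = 7; LS_Sample prep = 7−7 = 0
Slack_Incubation = LS_Incubation − ES_Incubation = 21 − 20 = 1

1 hours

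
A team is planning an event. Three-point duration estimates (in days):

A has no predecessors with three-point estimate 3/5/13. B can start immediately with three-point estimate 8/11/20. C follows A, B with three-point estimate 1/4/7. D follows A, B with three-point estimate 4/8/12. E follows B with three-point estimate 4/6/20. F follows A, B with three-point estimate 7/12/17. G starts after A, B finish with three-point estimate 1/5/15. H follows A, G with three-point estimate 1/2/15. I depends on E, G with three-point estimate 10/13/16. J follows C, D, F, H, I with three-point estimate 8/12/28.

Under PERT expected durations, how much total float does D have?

te_A = (3 + 4·5 + 13)/6 = 36/6 = 6
te_B = (8 + 4·11 + 20)/6 = 72/6 = 12
te_C = (1 + 4·4 + 7)/6 = 24/6 = 4
te_D = (4 + 4·8 + 12)/6 = 48/6 = 8
te_E = (4 + 4·6 + 20)/6 = 48/6 = 8
te_F = (7 + 4·12 + 17)/6 = 72/6 = 12
te_G = (1 + 4·5 + 15)/6 = 36/6 = 6
te_H = (1 + 4·2 + 15)/6 = 24/6 = 4
te_I = (10 + 4·13 + 16)/6 = 78/6 = 13
te_J = (8 + 4·12 + 28)/6 = 84/6 = 14

Forward pass:
ES_A = 0; EF_A = 6
ES_B = 0; EF_B = 12
ES_C = max(EF_A=6, EF_B=12) = 12; EF_C = 12+4 = 16
ES_D = max(EF_A=6, EF_B=12) = 12; EF_D = 12+8 = 20
ES_E = 12; EF_E = 12+8 = 20
ES_F = max(EF_A=6, EF_B=12) = 12; EF_F = 12+12 = 24
ES_G = max(EF_A=6, EF_B=12) = 12; EF_G = 12+6 = 18
ES_H = max(EF_A=6, EF_G=18) = 18; EF_H = 18+4 = 22
ES_I = max(EF_E=20, EF_G=18) = 20; EF_I = 20+13 = 33
ES_J = max(EF_C=16, EF_D=20, EF_F=24, EF_H=22, EF_I=33) = 33; EF_J = 33+14 = 47
Expected project duration μ = 47 days. Critical path: B → E → I → J.

Backward pass:
LF_J = 47; LS_J = 47−14 = 33
LF_I = LS_J = 33; LS_I = 33−13 = 20
LF_H = LS_J = 33; LS_H = 33−4 = 29
LF_G = min(LS_H=29, LS_I=20) = 20; LS_G = 20−6 = 14
LF_F = LS_J = 33; LS_F = 33−12 = 21
LF_E = LS_I = 20; LS_E = 20−8 = 12
LF_D = LS_J = 33; LS_D = 33−8 = 25
LF_C = LS_J = 33; LS_C = 33−4 = 29
LF_B = min(LS_C=29, LS_D=25, LS_E=12, LS_F=21, LS_G=14) = 12; LS_B = 12−12 = 0
LF_A = min(LS_C=29, LS_D=25, LS_F=21, LS_G=14, LS_H=29) = 14; LS_A = 14−6 = 8
Slack_D = LS_D − ES_D = 25 − 12 = 13

13 days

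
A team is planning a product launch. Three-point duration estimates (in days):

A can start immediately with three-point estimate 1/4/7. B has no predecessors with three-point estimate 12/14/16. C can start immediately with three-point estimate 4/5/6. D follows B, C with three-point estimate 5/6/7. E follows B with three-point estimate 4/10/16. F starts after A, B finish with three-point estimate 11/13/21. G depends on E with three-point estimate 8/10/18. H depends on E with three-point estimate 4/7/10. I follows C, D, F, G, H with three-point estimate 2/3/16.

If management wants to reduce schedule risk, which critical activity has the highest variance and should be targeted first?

te_A = (1 + 4·4 + 7)/6 = 24/6 = 4; σ²_A = ((7−1)/6)² = 1.000
te_B = (12 + 4·14 + 16)/6 = 84/6 = 14; σ²_B = ((16−12)/6)² = 0.444
te_C = (4 + 4·5 + 6)/6 = 30/6 = 5; σ²_C = ((6−4)/6)² = 0.111
te_D = (5 + 4·6 + 7)/6 = 36/6 = 6; σ²_D = ((7−5)/6)² = 0.111
te_E = (4 + 4·10 + 16)/6 = 60/6 = 10; σ²_E = ((16−4)/6)² = 4.000
te_F = (11 + 4·13 + 21)/6 = 84/6 = 14; σ²_F = ((21−11)/6)² = 2.778
te_G = (8 + 4·10 + 18)/6 = 66/6 = 11; σ²_G = ((18−8)/6)² = 2.778
te_H = (4 + 4·7 + 10)/6 = 42/6 = 7; σ²_H = ((10−4)/6)² = 1.000
te_I = (2 + 4·3 + 16)/6 = 30/6 = 5; σ²_I = ((16−2)/6)² = 5.444

Forward pass:
ES_A = 0; EF_A = 4
ES_B = 0; EF_B = 14
ES_C = 0; EF_C = 5
ES_D = max(EF_B=14, EF_C=5) = 14; EF_D = 14+6 = 20
ES_E = 14; EF_E = 14+10 = 24
ES_F = max(EF_A=4, EF_B=14) = 14; EF_F = 14+14 = 28
ES_G = 24; EF_G = 24+11 = 35
ES_H = 24; EF_H = 24+7 = 31
ES_I = max(EF_C=5, EF_D=20, EF_F=28, EF_G=35, EF_H=31) = 35; EF_I = 35+5 = 40
Expected project duration μ = 40 days. Critical path: B → E → G → I.

Variances on critical path: σ²_B=0.444, σ²_E=4.000, σ²_G=2.778, σ²_I=5.444.
Largest is σ²_I = 5.444.

I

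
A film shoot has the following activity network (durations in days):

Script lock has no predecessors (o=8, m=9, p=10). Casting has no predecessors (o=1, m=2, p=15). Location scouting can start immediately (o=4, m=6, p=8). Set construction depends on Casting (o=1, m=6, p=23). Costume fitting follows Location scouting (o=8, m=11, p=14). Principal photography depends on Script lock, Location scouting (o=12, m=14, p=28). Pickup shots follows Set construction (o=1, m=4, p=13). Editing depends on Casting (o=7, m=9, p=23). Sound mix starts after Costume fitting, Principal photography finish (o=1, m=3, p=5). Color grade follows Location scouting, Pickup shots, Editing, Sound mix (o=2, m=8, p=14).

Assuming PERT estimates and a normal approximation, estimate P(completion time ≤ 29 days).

te_Script lock = (8 + 4·9 + 10)/6 = 54/6 = 9; σ²_Script lock = ((10−8)/6)² = 0.111
te_Casting = (1 + 4·2 + 15)/6 = 24/6 = 4; σ²_Casting = ((15−1)/6)² = 5.444
te_Location scouting = (4 + 4·6 + 8)/6 = 36/6 = 6; σ²_Location scouting = ((8−4)/6)² = 0.444
te_Set construction = (1 + 4·6 + 23)/6 = 48/6 = 8; σ²_Set construction = ((23−1)/6)² = 13.444
te_Costume fitting = (8 + 4·11 + 14)/6 = 66/6 = 11; σ²_Costume fitting = ((14−8)/6)² = 1.000
te_Principal photography = (12 + 4·14 + 28)/6 = 96/6 = 16; σ²_Principal photography = ((28−12)/6)² = 7.111
te_Pickup shots = (1 + 4·4 + 13)/6 = 30/6 = 5; σ²_Pickup shots = ((13−1)/6)² = 4.000
te_Editing = (7 + 4·9 + 23)/6 = 66/6 = 11; σ²_Editing = ((23−7)/6)² = 7.111
te_Sound mix = (1 + 4·3 + 5)/6 = 18/6 = 3; σ²_Sound mix = ((5−1)/6)² = 0.444
te_Color grade = (2 + 4·8 + 14)/6 = 48/6 = 8; σ²_Color grade = ((14−2)/6)² = 4.000

Forward pass:
ES_Script lock = 0; EF_Script lock = 9
ES_Casting = 0; EF_Casting = 4
ES_Location scouting = 0; EF_Location scouting = 6
ES_Set construction = 4; EF_Set construction = 4+8 = 12
ES_Costume fitting = 6; EF_Costume fitting = 6+11 = 17
ES_Principal photography = max(EF_Script lock=9, EF_Location scouting=6) = 9; EF_Principal photography = 9+16 = 25
ES_Pickup shots = 12; EF_Pickup shots = 12+5 = 17
ES_Editing = 4; EF_Editing = 4+11 = 15
ES_Sound mix = max(EF_Costume fitting=17, EF_Principal photography=25) = 25; EF_Sound mix = 25+3 = 28
ES_Color grade = max(EF_Location scouting=6, EF_Pickup shots=17, EF_Editing=15, EF_Sound mix=28) = 28; EF_Color grade = 28+8 = 36
Expected project duration μ = 36 days. Critical path: Script lock → Principal photography → Sound mix → Color grade.

Variance along critical path = 0.111 + 7.111 + 0.444 + 4.000 = 11.667; σ = √11.667 = 3.416 days.
Z = (29 − 36) / 3.416 = -2.049
P(T ≤ 29) = Φ(-2.049) ≈ 0.020

0.020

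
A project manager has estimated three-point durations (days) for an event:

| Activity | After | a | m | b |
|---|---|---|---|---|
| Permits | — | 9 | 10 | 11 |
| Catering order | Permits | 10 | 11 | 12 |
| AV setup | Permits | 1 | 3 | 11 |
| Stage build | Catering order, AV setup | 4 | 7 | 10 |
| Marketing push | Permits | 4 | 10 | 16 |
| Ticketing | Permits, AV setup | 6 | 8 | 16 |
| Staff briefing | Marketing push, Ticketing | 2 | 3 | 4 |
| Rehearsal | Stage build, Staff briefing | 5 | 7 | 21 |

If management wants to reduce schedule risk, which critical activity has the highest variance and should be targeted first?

te_Permits = (9 + 4·10 + 11)/6 = 60/6 = 10; σ²_Permits = ((11−9)/6)² = 0.111
te_Catering order = (10 + 4·11 + 12)/6 = 66/6 = 11; σ²_Catering order = ((12−10)/6)² = 0.111
te_AV setup = (1 + 4·3 + 11)/6 = 24/6 = 4; σ²_AV setup = ((11−1)/6)² = 2.778
te_Stage build = (4 + 4·7 + 10)/6 = 42/6 = 7; σ²_Stage build = ((10−4)/6)² = 1.000
te_Marketing push = (4 + 4·10 + 16)/6 = 60/6 = 10; σ²_Marketing push = ((16−4)/6)² = 4.000
te_Ticketing = (6 + 4·8 + 16)/6 = 54/6 = 9; σ²_Ticketing = ((16−6)/6)² = 2.778
te_Staff briefing = (2 + 4·3 + 4)/6 = 18/6 = 3; σ²_Staff briefing = ((4−2)/6)² = 0.111
te_Rehearsal = (5 + 4·7 + 21)/6 = 54/6 = 9; σ²_Rehearsal = ((21−5)/6)² = 7.111

Forward pass:
ES_Permits = 0; EF_Permits = 10
ES_Catering order = 10; EF_Catering order = 10+11 = 21
ES_AV setup = 10; EF_AV setup = 10+4 = 14
ES_Stage build = max(EF_Catering order=21, EF_AV setup=14) = 21; EF_Stage build = 21+7 = 28
ES_Marketing push = 10; EF_Marketing push = 10+10 = 20
ES_Ticketing = max(EF_Permits=10, EF_AV setup=14) = 14; EF_Ticketing = 14+9 = 23
ES_Staff briefing = max(EF_Marketing push=20, EF_Ticketing=23) = 23; EF_Staff briefing = 23+3 = 26
ES_Rehearsal = max(EF_Stage build=28, EF_Staff briefing=26) = 28; EF_Rehearsal = 28+9 = 37
Expected project duration μ = 37 days. Critical path: Permits → Catering order → Stage build → Rehearsal.

Variances on critical path: σ²_Permits=0.111, σ²_Catering order=0.111, σ²_Stage build=1.000, σ²_Rehearsal=7.111.
Largest is σ²_Rehearsal = 7.111.

Rehearsal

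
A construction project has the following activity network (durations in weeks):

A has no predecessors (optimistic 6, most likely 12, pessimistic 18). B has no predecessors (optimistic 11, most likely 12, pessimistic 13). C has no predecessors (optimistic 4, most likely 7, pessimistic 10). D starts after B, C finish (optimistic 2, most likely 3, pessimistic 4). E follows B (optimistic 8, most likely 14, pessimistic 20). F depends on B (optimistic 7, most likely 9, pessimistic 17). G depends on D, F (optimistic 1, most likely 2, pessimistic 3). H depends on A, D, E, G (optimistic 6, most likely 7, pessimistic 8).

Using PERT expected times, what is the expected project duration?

33 weeks

te_A = (6 + 4·12 + 18)/6 = 72/6 = 12
te_B = (11 + 4·12 + 13)/6 = 72/6 = 12
te_C = (4 + 4·7 + 10)/6 = 42/6 = 7
te_D = (2 + 4·3 + 4)/6 = 18/6 = 3
te_E = (8 + 4·14 + 20)/6 = 84/6 = 14
te_F = (7 + 4·9 + 17)/6 = 60/6 = 10
te_G = (1 + 4·2 + 3)/6 = 12/6 = 2
te_H = (6 + 4·7 + 8)/6 = 42/6 = 7

Forward pass:
ES_A = 0; EF_A = 12
ES_B = 0; EF_B = 12
ES_C = 0; EF_C = 7
ES_D = max(EF_B=12, EF_C=7) = 12; EF_D = 12+3 = 15
ES_E = 12; EF_E = 12+14 = 26
ES_F = 12; EF_F = 12+10 = 22
ES_G = max(EF_D=15, EF_F=22) = 22; EF_G = 22+2 = 24
ES_H = max(EF_A=12, EF_D=15, EF_E=26, EF_G=24) = 26; EF_H = 26+7 = 33
Expected project duration μ = 33 weeks. Critical path: B → E → H.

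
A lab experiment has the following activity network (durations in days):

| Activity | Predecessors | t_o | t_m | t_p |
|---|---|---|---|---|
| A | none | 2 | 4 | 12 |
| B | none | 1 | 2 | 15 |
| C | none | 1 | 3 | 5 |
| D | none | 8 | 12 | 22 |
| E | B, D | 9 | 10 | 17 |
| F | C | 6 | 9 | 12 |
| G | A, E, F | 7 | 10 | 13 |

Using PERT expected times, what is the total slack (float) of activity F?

te_A = (2 + 4·4 + 12)/6 = 30/6 = 5
te_B = (1 + 4·2 + 15)/6 = 24/6 = 4
te_C = (1 + 4·3 + 5)/6 = 18/6 = 3
te_D = (8 + 4·12 + 22)/6 = 78/6 = 13
te_E = (9 + 4·10 + 17)/6 = 66/6 = 11
te_F = (6 + 4·9 + 12)/6 = 54/6 = 9
te_G = (7 + 4·10 + 13)/6 = 60/6 = 10

Forward pass:
ES_A = 0; EF_A = 5
ES_B = 0; EF_B = 4
ES_C = 0; EF_C = 3
ES_D = 0; EF_D = 13
ES_E = max(EF_B=4, EF_D=13) = 13; EF_E = 13+11 = 24
ES_F = 3; EF_F = 3+9 = 12
ES_G = max(EF_A=5, EF_E=24, EF_F=12) = 24; EF_G = 24+10 = 34
Expected project duration μ = 34 days. Critical path: D → E → G.

Backward pass:
LF_G = 34; LS_G = 34−10 = 24
LF_F = LS_G = 24; LS_F = 24−9 = 15
LF_E = LS_G = 24; LS_E = 24−11 = 13
LF_D = LS_E = 13; LS_D = 13−13 = 0
LF_C = LS_F = 15; LS_C = 15−3 = 12
LF_B = LS_E = 13; LS_B = 13−4 = 9
LF_A = LS_G = 24; LS_A = 24−5 = 19
Slack_F = LS_F − ES_F = 15 − 3 = 12

12 days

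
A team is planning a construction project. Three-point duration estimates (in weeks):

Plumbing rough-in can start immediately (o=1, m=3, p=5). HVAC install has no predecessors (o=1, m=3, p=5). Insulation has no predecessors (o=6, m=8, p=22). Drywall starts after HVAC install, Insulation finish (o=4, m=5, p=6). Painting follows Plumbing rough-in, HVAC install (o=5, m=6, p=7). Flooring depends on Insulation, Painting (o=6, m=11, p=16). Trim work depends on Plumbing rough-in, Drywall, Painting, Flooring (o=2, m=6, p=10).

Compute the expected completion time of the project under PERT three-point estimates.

27 weeks

te_Plumbing rough-in = (1 + 4·3 + 5)/6 = 18/6 = 3
te_HVAC install = (1 + 4·3 + 5)/6 = 18/6 = 3
te_Insulation = (6 + 4·8 + 22)/6 = 60/6 = 10
te_Drywall = (4 + 4·5 + 6)/6 = 30/6 = 5
te_Painting = (5 + 4·6 + 7)/6 = 36/6 = 6
te_Flooring = (6 + 4·11 + 16)/6 = 66/6 = 11
te_Trim work = (2 + 4·6 + 10)/6 = 36/6 = 6

Forward pass:
ES_Plumbing rough-in = 0; EF_Plumbing rough-in = 3
ES_HVAC install = 0; EF_HVAC install = 3
ES_Insulation = 0; EF_Insulation = 10
ES_Drywall = max(EF_HVAC install=3, EF_Insulation=10) = 10; EF_Drywall = 10+5 = 15
ES_Painting = max(EF_Plumbing rough-in=3, EF_HVAC install=3) = 3; EF_Painting = 3+6 = 9
ES_Flooring = max(EF_Insulation=10, EF_Painting=9) = 10; EF_Flooring = 10+11 = 21
ES_Trim work = max(EF_Plumbing rough-in=3, EF_Drywall=15, EF_Painting=9, EF_Flooring=21) = 21; EF_Trim work = 21+6 = 27
Expected project duration μ = 27 weeks. Critical path: Insulation → Flooring → Trim work.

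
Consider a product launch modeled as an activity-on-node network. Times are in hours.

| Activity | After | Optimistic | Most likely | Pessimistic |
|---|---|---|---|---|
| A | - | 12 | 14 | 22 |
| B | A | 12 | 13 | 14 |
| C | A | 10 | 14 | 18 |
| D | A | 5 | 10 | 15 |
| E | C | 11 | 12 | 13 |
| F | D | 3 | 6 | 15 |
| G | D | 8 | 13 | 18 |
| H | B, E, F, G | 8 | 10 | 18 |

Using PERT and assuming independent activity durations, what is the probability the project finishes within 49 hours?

te_A = (12 + 4·14 + 22)/6 = 90/6 = 15; σ²_A = ((22−12)/6)² = 2.778
te_B = (12 + 4·13 + 14)/6 = 78/6 = 13; σ²_B = ((14−12)/6)² = 0.111
te_C = (10 + 4·14 + 18)/6 = 84/6 = 14; σ²_C = ((18−10)/6)² = 1.778
te_D = (5 + 4·10 + 15)/6 = 60/6 = 10; σ²_D = ((15−5)/6)² = 2.778
te_E = (11 + 4·12 + 13)/6 = 72/6 = 12; σ²_E = ((13−11)/6)² = 0.111
te_F = (3 + 4·6 + 15)/6 = 42/6 = 7; σ²_F = ((15−3)/6)² = 4.000
te_G = (8 + 4·13 + 18)/6 = 78/6 = 13; σ²_G = ((18−8)/6)² = 2.778
te_H = (8 + 4·10 + 18)/6 = 66/6 = 11; σ²_H = ((18−8)/6)² = 2.778

Forward pass:
ES_A = 0; EF_A = 15
ES_B = 15; EF_B = 15+13 = 28
ES_C = 15; EF_C = 15+14 = 29
ES_D = 15; EF_D = 15+10 = 25
ES_E = 29; EF_E = 29+12 = 41
ES_F = 25; EF_F = 25+7 = 32
ES_G = 25; EF_G = 25+13 = 38
ES_H = max(EF_B=28, EF_E=41, EF_F=32, EF_G=38) = 41; EF_H = 41+11 = 52
Expected project duration μ = 52 hours. Critical path: A → C → E → H.

Variance along critical path = 2.778 + 1.778 + 0.111 + 2.778 = 7.444; σ = √7.444 = 2.728 hours.
Z = (49 − 52) / 2.728 = -1.100
P(T ≤ 49) = Φ(-1.100) ≈ 0.136

0.136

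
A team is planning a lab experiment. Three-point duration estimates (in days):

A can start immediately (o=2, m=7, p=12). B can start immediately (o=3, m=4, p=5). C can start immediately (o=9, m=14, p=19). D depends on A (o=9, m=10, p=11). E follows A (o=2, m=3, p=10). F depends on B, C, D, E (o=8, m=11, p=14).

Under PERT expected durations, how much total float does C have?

3 days

te_A = (2 + 4·7 + 12)/6 = 42/6 = 7
te_B = (3 + 4·4 + 5)/6 = 24/6 = 4
te_C = (9 + 4·14 + 19)/6 = 84/6 = 14
te_D = (9 + 4·10 + 11)/6 = 60/6 = 10
te_E = (2 + 4·3 + 10)/6 = 24/6 = 4
te_F = (8 + 4·11 + 14)/6 = 66/6 = 11

Forward pass:
ES_A = 0; EF_A = 7
ES_B = 0; EF_B = 4
ES_C = 0; EF_C = 14
ES_D = 7; EF_D = 7+10 = 17
ES_E = 7; EF_E = 7+4 = 11
ES_F = max(EF_B=4, EF_C=14, EF_D=17, EF_E=11) = 17; EF_F = 17+11 = 28
Expected project duration μ = 28 days. Critical path: A → D → F.

Backward pass:
LF_F = 28; LS_F = 28−11 = 17
LF_E = LS_F = 17; LS_E = 17−4 = 13
LF_D = LS_F = 17; LS_D = 17−10 = 7
LF_C = LS_F = 17; LS_C = 17−14 = 3
LF_B = LS_F = 17; LS_B = 17−4 = 13
LF_A = min(LS_D=7, LS_E=13) = 7; LS_A = 7−7 = 0
Slack_C = LS_C − ES_C = 3 − 0 = 3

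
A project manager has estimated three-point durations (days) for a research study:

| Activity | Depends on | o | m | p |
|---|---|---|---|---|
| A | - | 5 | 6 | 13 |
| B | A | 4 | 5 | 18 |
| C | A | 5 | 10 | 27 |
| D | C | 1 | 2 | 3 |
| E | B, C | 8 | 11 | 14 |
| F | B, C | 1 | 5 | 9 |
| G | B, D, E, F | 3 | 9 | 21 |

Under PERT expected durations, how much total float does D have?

te_A = (5 + 4·6 + 13)/6 = 42/6 = 7
te_B = (4 + 4·5 + 18)/6 = 42/6 = 7
te_C = (5 + 4·10 + 27)/6 = 72/6 = 12
te_D = (1 + 4·2 + 3)/6 = 12/6 = 2
te_E = (8 + 4·11 + 14)/6 = 66/6 = 11
te_F = (1 + 4·5 + 9)/6 = 30/6 = 5
te_G = (3 + 4·9 + 21)/6 = 60/6 = 10

Forward pass:
ES_A = 0; EF_A = 7
ES_B = 7; EF_B = 7+7 = 14
ES_C = 7; EF_C = 7+12 = 19
ES_D = 19; EF_D = 19+2 = 21
ES_E = max(EF_B=14, EF_C=19) = 19; EF_E = 19+11 = 30
ES_F = max(EF_B=14, EF_C=19) = 19; EF_F = 19+5 = 24
ES_G = max(EF_B=14, EF_D=21, EF_E=30, EF_F=24) = 30; EF_G = 30+10 = 40
Expected project duration μ = 40 days. Critical path: A → C → E → G.

Backward pass:
LF_G = 40; LS_G = 40−10 = 30
LF_F = LS_G = 30; LS_F = 30−5 = 25
LF_E = LS_G = 30; LS_E = 30−11 = 19
LF_D = LS_G = 30; LS_D = 30−2 = 28
LF_C = min(LS_D=28, LS_E=19, LS_F=25) = 19; LS_C = 19−12 = 7
LF_B = min(LS_E=19, LS_F=25, LS_G=30) = 19; LS_B = 19−7 = 12
LF_A = min(LS_B=12, LS_C=7) = 7; LS_A = 7−7 = 0
Slack_D = LS_D − ES_D = 28 − 19 = 9

9 days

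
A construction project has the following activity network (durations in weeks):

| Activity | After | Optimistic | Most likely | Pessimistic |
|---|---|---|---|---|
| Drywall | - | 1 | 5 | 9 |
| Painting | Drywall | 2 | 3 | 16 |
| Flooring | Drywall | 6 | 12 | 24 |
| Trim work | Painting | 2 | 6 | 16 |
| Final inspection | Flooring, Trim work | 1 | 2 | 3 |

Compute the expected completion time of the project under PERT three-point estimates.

20 weeks

te_Drywall = (1 + 4·5 + 9)/6 = 30/6 = 5
te_Painting = (2 + 4·3 + 16)/6 = 30/6 = 5
te_Flooring = (6 + 4·12 + 24)/6 = 78/6 = 13
te_Trim work = (2 + 4·6 + 16)/6 = 42/6 = 7
te_Final inspection = (1 + 4·2 + 3)/6 = 12/6 = 2

Forward pass:
ES_Drywall = 0; EF_Drywall = 5
ES_Painting = 5; EF_Painting = 5+5 = 10
ES_Flooring = 5; EF_Flooring = 5+13 = 18
ES_Trim work = 10; EF_Trim work = 10+7 = 17
ES_Final inspection = max(EF_Flooring=18, EF_Trim work=17) = 18; EF_Final inspection = 18+2 = 20
Expected project duration μ = 20 weeks. Critical path: Drywall → Flooring → Final inspection.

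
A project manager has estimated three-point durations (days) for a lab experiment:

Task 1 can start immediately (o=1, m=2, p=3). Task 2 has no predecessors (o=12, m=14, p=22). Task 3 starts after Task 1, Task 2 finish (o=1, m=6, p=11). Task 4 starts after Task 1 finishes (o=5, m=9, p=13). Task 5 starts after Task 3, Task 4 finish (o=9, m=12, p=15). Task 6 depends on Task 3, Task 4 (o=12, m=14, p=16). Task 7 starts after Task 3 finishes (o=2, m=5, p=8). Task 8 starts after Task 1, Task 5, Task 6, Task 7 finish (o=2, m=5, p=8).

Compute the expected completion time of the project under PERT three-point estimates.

40 days

te_Task 1 = (1 + 4·2 + 3)/6 = 12/6 = 2
te_Task 2 = (12 + 4·14 + 22)/6 = 90/6 = 15
te_Task 3 = (1 + 4·6 + 11)/6 = 36/6 = 6
te_Task 4 = (5 + 4·9 + 13)/6 = 54/6 = 9
te_Task 5 = (9 + 4·12 + 15)/6 = 72/6 = 12
te_Task 6 = (12 + 4·14 + 16)/6 = 84/6 = 14
te_Task 7 = (2 + 4·5 + 8)/6 = 30/6 = 5
te_Task 8 = (2 + 4·5 + 8)/6 = 30/6 = 5

Forward pass:
ES_Task 1 = 0; EF_Task 1 = 2
ES_Task 2 = 0; EF_Task 2 = 15
ES_Task 3 = max(EF_Task 1=2, EF_Task 2=15) = 15; EF_Task 3 = 15+6 = 21
ES_Task 4 = 2; EF_Task 4 = 2+9 = 11
ES_Task 5 = max(EF_Task 3=21, EF_Task 4=11) = 21; EF_Task 5 = 21+12 = 33
ES_Task 6 = max(EF_Task 3=21, EF_Task 4=11) = 21; EF_Task 6 = 21+14 = 35
ES_Task 7 = 21; EF_Task 7 = 21+5 = 26
ES_Task 8 = max(EF_Task 1=2, EF_Task 5=33, EF_Task 6=35, EF_Task 7=26) = 35; EF_Task 8 = 35+5 = 40
Expected project duration μ = 40 days. Critical path: Task 2 → Task 3 → Task 6 → Task 8.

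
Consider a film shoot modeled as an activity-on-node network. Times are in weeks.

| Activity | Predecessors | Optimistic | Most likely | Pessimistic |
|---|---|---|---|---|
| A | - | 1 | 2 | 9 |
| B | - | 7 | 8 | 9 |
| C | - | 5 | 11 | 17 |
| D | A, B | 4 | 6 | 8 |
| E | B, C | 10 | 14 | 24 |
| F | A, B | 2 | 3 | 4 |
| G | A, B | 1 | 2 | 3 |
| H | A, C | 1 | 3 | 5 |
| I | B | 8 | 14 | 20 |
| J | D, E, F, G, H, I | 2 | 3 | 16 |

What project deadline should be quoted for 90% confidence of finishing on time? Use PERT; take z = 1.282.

35.9 weeks

te_A = (1 + 4·2 + 9)/6 = 18/6 = 3; σ²_A = ((9−1)/6)² = 1.778
te_B = (7 + 4·8 + 9)/6 = 48/6 = 8; σ²_B = ((9−7)/6)² = 0.111
te_C = (5 + 4·11 + 17)/6 = 66/6 = 11; σ²_C = ((17−5)/6)² = 4.000
te_D = (4 + 4·6 + 8)/6 = 36/6 = 6; σ²_D = ((8−4)/6)² = 0.444
te_E = (10 + 4·14 + 24)/6 = 90/6 = 15; σ²_E = ((24−10)/6)² = 5.444
te_F = (2 + 4·3 + 4)/6 = 18/6 = 3; σ²_F = ((4−2)/6)² = 0.111
te_G = (1 + 4·2 + 3)/6 = 12/6 = 2; σ²_G = ((3−1)/6)² = 0.111
te_H = (1 + 4·3 + 5)/6 = 18/6 = 3; σ²_H = ((5−1)/6)² = 0.444
te_I = (8 + 4·14 + 20)/6 = 84/6 = 14; σ²_I = ((20−8)/6)² = 4.000
te_J = (2 + 4·3 + 16)/6 = 30/6 = 5; σ²_J = ((16−2)/6)² = 5.444

Forward pass:
ES_A = 0; EF_A = 3
ES_B = 0; EF_B = 8
ES_C = 0; EF_C = 11
ES_D = max(EF_A=3, EF_B=8) = 8; EF_D = 8+6 = 14
ES_E = max(EF_B=8, EF_C=11) = 11; EF_E = 11+15 = 26
ES_F = max(EF_A=3, EF_B=8) = 8; EF_F = 8+3 = 11
ES_G = max(EF_A=3, EF_B=8) = 8; EF_G = 8+2 = 10
ES_H = max(EF_A=3, EF_C=11) = 11; EF_H = 11+3 = 14
ES_I = 8; EF_I = 8+14 = 22
ES_J = max(EF_D=14, EF_E=26, EF_F=11, EF_G=10, EF_H=14, EF_I=22) = 26; EF_J = 26+5 = 31
Expected project duration μ = 31 weeks. Critical path: C → E → J.

Variance along critical path = 4.000 + 5.444 + 5.444 = 14.889; σ = 3.859 weeks.
D = μ + z·σ = 31 + 1.282·3.859 = 35.9 weeks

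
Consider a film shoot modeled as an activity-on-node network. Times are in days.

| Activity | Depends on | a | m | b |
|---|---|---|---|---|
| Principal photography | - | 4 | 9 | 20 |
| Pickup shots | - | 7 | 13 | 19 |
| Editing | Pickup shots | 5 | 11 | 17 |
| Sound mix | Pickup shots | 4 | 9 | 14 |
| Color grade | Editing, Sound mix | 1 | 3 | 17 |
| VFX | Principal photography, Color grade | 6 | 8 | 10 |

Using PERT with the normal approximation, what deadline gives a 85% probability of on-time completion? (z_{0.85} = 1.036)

te_Principal photography = (4 + 4·9 + 20)/6 = 60/6 = 10; σ²_Principal photography = ((20−4)/6)² = 7.111
te_Pickup shots = (7 + 4·13 + 19)/6 = 78/6 = 13; σ²_Pickup shots = ((19−7)/6)² = 4.000
te_Editing = (5 + 4·11 + 17)/6 = 66/6 = 11; σ²_Editing = ((17−5)/6)² = 4.000
te_Sound mix = (4 + 4·9 + 14)/6 = 54/6 = 9; σ²_Sound mix = ((14−4)/6)² = 2.778
te_Color grade = (1 + 4·3 + 17)/6 = 30/6 = 5; σ²_Color grade = ((17−1)/6)² = 7.111
te_VFX = (6 + 4·8 + 10)/6 = 48/6 = 8; σ²_VFX = ((10−6)/6)² = 0.444

Forward pass:
ES_Principal photography = 0; EF_Principal photography = 10
ES_Pickup shots = 0; EF_Pickup shots = 13
ES_Editing = 13; EF_Editing = 13+11 = 24
ES_Sound mix = 13; EF_Sound mix = 13+9 = 22
ES_Color grade = max(EF_Editing=24, EF_Sound mix=22) = 24; EF_Color grade = 24+5 = 29
ES_VFX = max(EF_Principal photography=10, EF_Color grade=29) = 29; EF_VFX = 29+8 = 37
Expected project duration μ = 37 days. Critical path: Pickup shots → Editing → Color grade → VFX.

Variance along critical path = 4.000 + 4.000 + 7.111 + 0.444 = 15.556; σ = 3.944 days.
D = μ + z·σ = 37 + 1.036·3.944 = 41.1 days

41.1 days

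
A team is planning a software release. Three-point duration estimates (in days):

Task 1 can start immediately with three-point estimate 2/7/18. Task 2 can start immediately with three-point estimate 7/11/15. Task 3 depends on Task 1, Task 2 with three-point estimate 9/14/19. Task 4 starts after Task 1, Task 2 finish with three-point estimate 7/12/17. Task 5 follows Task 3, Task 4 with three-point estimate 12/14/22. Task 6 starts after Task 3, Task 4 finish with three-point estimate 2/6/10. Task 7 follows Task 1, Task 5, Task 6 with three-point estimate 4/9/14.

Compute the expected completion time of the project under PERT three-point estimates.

49 days

te_Task 1 = (2 + 4·7 + 18)/6 = 48/6 = 8
te_Task 2 = (7 + 4·11 + 15)/6 = 66/6 = 11
te_Task 3 = (9 + 4·14 + 19)/6 = 84/6 = 14
te_Task 4 = (7 + 4·12 + 17)/6 = 72/6 = 12
te_Task 5 = (12 + 4·14 + 22)/6 = 90/6 = 15
te_Task 6 = (2 + 4·6 + 10)/6 = 36/6 = 6
te_Task 7 = (4 + 4·9 + 14)/6 = 54/6 = 9

Forward pass:
ES_Task 1 = 0; EF_Task 1 = 8
ES_Task 2 = 0; EF_Task 2 = 11
ES_Task 3 = max(EF_Task 1=8, EF_Task 2=11) = 11; EF_Task 3 = 11+14 = 25
ES_Task 4 = max(EF_Task 1=8, EF_Task 2=11) = 11; EF_Task 4 = 11+12 = 23
ES_Task 5 = max(EF_Task 3=25, EF_Task 4=23) = 25; EF_Task 5 = 25+15 = 40
ES_Task 6 = max(EF_Task 3=25, EF_Task 4=23) = 25; EF_Task 6 = 25+6 = 31
ES_Task 7 = max(EF_Task 1=8, EF_Task 5=40, EF_Task 6=31) = 40; EF_Task 7 = 40+9 = 49
Expected project duration μ = 49 days. Critical path: Task 2 → Task 3 → Task 5 → Task 7.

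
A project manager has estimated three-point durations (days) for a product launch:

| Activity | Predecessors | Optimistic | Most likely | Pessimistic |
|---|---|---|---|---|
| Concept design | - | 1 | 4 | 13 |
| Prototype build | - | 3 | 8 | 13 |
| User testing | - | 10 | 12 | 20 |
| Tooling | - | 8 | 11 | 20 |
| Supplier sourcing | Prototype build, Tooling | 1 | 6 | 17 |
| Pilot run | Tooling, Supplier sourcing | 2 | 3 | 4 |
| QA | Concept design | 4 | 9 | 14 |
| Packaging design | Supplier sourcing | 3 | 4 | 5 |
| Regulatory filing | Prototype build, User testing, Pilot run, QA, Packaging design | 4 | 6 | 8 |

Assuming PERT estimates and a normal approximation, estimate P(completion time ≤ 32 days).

0.810

te_Concept design = (1 + 4·4 + 13)/6 = 30/6 = 5; σ²_Concept design = ((13−1)/6)² = 4.000
te_Prototype build = (3 + 4·8 + 13)/6 = 48/6 = 8; σ²_Prototype build = ((13−3)/6)² = 2.778
te_User testing = (10 + 4·12 + 20)/6 = 78/6 = 13; σ²_User testing = ((20−10)/6)² = 2.778
te_Tooling = (8 + 4·11 + 20)/6 = 72/6 = 12; σ²_Tooling = ((20−8)/6)² = 4.000
te_Supplier sourcing = (1 + 4·6 + 17)/6 = 42/6 = 7; σ²_Supplier sourcing = ((17−1)/6)² = 7.111
te_Pilot run = (2 + 4·3 + 4)/6 = 18/6 = 3; σ²_Pilot run = ((4−2)/6)² = 0.111
te_QA = (4 + 4·9 + 14)/6 = 54/6 = 9; σ²_QA = ((14−4)/6)² = 2.778
te_Packaging design = (3 + 4·4 + 5)/6 = 24/6 = 4; σ²_Packaging design = ((5−3)/6)² = 0.111
te_Regulatory filing = (4 + 4·6 + 8)/6 = 36/6 = 6; σ²_Regulatory filing = ((8−4)/6)² = 0.444

Forward pass:
ES_Concept design = 0; EF_Concept design = 5
ES_Prototype build = 0; EF_Prototype build = 8
ES_User testing = 0; EF_User testing = 13
ES_Tooling = 0; EF_Tooling = 12
ES_Supplier sourcing = max(EF_Prototype build=8, EF_Tooling=12) = 12; EF_Supplier sourcing = 12+7 = 19
ES_Pilot run = max(EF_Tooling=12, EF_Supplier sourcing=19) = 19; EF_Pilot run = 19+3 = 22
ES_QA = 5; EF_QA = 5+9 = 14
ES_Packaging design = 19; EF_Packaging design = 19+4 = 23
ES_Regulatory filing = max(EF_Prototype build=8, EF_User testing=13, EF_Pilot run=22, EF_QA=14, EF_Packaging design=23) = 23; EF_Regulatory filing = 23+6 = 29
Expected project duration μ = 29 days. Critical path: Tooling → Supplier sourcing → Packaging design → Regulatory filing.

Variance along critical path = 4.000 + 7.111 + 0.111 + 0.444 = 11.667; σ = √11.667 = 3.416 days.
Z = (32 − 29) / 3.416 = 0.878
P(T ≤ 32) = Φ(0.878) ≈ 0.810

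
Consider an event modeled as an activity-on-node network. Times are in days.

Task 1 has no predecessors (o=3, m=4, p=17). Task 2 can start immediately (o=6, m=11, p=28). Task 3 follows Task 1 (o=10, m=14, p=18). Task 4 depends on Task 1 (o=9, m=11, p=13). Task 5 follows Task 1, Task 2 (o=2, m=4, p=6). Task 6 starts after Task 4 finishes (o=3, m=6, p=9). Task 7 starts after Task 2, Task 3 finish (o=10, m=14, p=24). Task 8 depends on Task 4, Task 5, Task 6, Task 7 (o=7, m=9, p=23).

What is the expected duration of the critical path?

te_Task 1 = (3 + 4·4 + 17)/6 = 36/6 = 6
te_Task 2 = (6 + 4·11 + 28)/6 = 78/6 = 13
te_Task 3 = (10 + 4·14 + 18)/6 = 84/6 = 14
te_Task 4 = (9 + 4·11 + 13)/6 = 66/6 = 11
te_Task 5 = (2 + 4·4 + 6)/6 = 24/6 = 4
te_Task 6 = (3 + 4·6 + 9)/6 = 36/6 = 6
te_Task 7 = (10 + 4·14 + 24)/6 = 90/6 = 15
te_Task 8 = (7 + 4·9 + 23)/6 = 66/6 = 11

Forward pass:
ES_Task 1 = 0; EF_Task 1 = 6
ES_Task 2 = 0; EF_Task 2 = 13
ES_Task 3 = 6; EF_Task 3 = 6+14 = 20
ES_Task 4 = 6; EF_Task 4 = 6+11 = 17
ES_Task 5 = max(EF_Task 1=6, EF_Task 2=13) = 13; EF_Task 5 = 13+4 = 17
ES_Task 6 = 17; EF_Task 6 = 17+6 = 23
ES_Task 7 = max(EF_Task 2=13, EF_Task 3=20) = 20; EF_Task 7 = 20+15 = 35
ES_Task 8 = max(EF_Task 4=17, EF_Task 5=17, EF_Task 6=23, EF_Task 7=35) = 35; EF_Task 8 = 35+11 = 46
Expected project duration μ = 46 days. Critical path: Task 1 → Task 3 → Task 7 → Task 8.

46 days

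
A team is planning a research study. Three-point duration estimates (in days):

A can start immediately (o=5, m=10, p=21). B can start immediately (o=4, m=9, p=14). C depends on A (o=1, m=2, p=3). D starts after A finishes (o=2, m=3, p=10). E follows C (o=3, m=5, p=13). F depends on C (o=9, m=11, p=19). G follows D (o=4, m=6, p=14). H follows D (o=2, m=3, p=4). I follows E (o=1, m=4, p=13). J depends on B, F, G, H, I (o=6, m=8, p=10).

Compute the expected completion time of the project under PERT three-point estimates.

33 days

te_A = (5 + 4·10 + 21)/6 = 66/6 = 11
te_B = (4 + 4·9 + 14)/6 = 54/6 = 9
te_C = (1 + 4·2 + 3)/6 = 12/6 = 2
te_D = (2 + 4·3 + 10)/6 = 24/6 = 4
te_E = (3 + 4·5 + 13)/6 = 36/6 = 6
te_F = (9 + 4·11 + 19)/6 = 72/6 = 12
te_G = (4 + 4·6 + 14)/6 = 42/6 = 7
te_H = (2 + 4·3 + 4)/6 = 18/6 = 3
te_I = (1 + 4·4 + 13)/6 = 30/6 = 5
te_J = (6 + 4·8 + 10)/6 = 48/6 = 8

Forward pass:
ES_A = 0; EF_A = 11
ES_B = 0; EF_B = 9
ES_C = 11; EF_C = 11+2 = 13
ES_D = 11; EF_D = 11+4 = 15
ES_E = 13; EF_E = 13+6 = 19
ES_F = 13; EF_F = 13+12 = 25
ES_G = 15; EF_G = 15+7 = 22
ES_H = 15; EF_H = 15+3 = 18
ES_I = 19; EF_I = 19+5 = 24
ES_J = max(EF_B=9, EF_F=25, EF_G=22, EF_H=18, EF_I=24) = 25; EF_J = 25+8 = 33
Expected project duration μ = 33 days. Critical path: A → C → F → J.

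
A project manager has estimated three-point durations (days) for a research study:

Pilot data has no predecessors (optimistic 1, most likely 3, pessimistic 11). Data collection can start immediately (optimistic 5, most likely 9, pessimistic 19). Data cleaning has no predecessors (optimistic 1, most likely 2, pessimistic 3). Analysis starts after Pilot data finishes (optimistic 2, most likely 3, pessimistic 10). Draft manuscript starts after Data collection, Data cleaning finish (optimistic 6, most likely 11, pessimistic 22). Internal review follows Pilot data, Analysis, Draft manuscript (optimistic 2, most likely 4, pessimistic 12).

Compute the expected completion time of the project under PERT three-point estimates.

te_Pilot data = (1 + 4·3 + 11)/6 = 24/6 = 4
te_Data collection = (5 + 4·9 + 19)/6 = 60/6 = 10
te_Data cleaning = (1 + 4·2 + 3)/6 = 12/6 = 2
te_Analysis = (2 + 4·3 + 10)/6 = 24/6 = 4
te_Draft manuscript = (6 + 4·11 + 22)/6 = 72/6 = 12
te_Internal review = (2 + 4·4 + 12)/6 = 30/6 = 5

Forward pass:
ES_Pilot data = 0; EF_Pilot data = 4
ES_Data collection = 0; EF_Data collection = 10
ES_Data cleaning = 0; EF_Data cleaning = 2
ES_Analysis = 4; EF_Analysis = 4+4 = 8
ES_Draft manuscript = max(EF_Data collection=10, EF_Data cleaning=2) = 10; EF_Draft manuscript = 10+12 = 22
ES_Internal review = max(EF_Pilot data=4, EF_Analysis=8, EF_Draft manuscript=22) = 22; EF_Internal review = 22+5 = 27
Expected project duration μ = 27 days. Critical path: Data collection → Draft manuscript → Internal review.

27 days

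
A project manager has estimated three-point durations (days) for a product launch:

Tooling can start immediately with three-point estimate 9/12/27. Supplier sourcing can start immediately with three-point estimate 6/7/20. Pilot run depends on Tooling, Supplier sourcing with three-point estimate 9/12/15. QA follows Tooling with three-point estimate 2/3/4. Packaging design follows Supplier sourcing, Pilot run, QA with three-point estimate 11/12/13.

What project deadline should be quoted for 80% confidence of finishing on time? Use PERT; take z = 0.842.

40.7 days

te_Tooling = (9 + 4·12 + 27)/6 = 84/6 = 14; σ²_Tooling = ((27−9)/6)² = 9.000
te_Supplier sourcing = (6 + 4·7 + 20)/6 = 54/6 = 9; σ²_Supplier sourcing = ((20−6)/6)² = 5.444
te_Pilot run = (9 + 4·12 + 15)/6 = 72/6 = 12; σ²_Pilot run = ((15−9)/6)² = 1.000
te_QA = (2 + 4·3 + 4)/6 = 18/6 = 3; σ²_QA = ((4−2)/6)² = 0.111
te_Packaging design = (11 + 4·12 + 13)/6 = 72/6 = 12; σ²_Packaging design = ((13−11)/6)² = 0.111

Forward pass:
ES_Tooling = 0; EF_Tooling = 14
ES_Supplier sourcing = 0; EF_Supplier sourcing = 9
ES_Pilot run = max(EF_Tooling=14, EF_Supplier sourcing=9) = 14; EF_Pilot run = 14+12 = 26
ES_QA = 14; EF_QA = 14+3 = 17
ES_Packaging design = max(EF_Supplier sourcing=9, EF_Pilot run=26, EF_QA=17) = 26; EF_Packaging design = 26+12 = 38
Expected project duration μ = 38 days. Critical path: Tooling → Pilot run → Packaging design.

Variance along critical path = 9.000 + 1.000 + 0.111 = 10.111; σ = 3.180 days.
D = μ + z·σ = 38 + 0.842·3.180 = 40.7 days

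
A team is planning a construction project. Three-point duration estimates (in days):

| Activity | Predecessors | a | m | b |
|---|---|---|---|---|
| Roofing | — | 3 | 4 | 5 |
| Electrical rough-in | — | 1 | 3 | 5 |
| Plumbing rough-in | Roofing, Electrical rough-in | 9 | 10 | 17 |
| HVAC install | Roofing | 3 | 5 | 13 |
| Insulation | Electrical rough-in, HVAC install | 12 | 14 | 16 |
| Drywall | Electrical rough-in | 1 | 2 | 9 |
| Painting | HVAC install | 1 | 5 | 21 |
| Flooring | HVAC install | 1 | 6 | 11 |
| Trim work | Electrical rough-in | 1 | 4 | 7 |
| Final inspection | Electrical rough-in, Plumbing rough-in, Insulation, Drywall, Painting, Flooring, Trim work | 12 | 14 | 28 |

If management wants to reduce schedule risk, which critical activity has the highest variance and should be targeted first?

te_Roofing = (3 + 4·4 + 5)/6 = 24/6 = 4; σ²_Roofing = ((5−3)/6)² = 0.111
te_Electrical rough-in = (1 + 4·3 + 5)/6 = 18/6 = 3; σ²_Electrical rough-in = ((5−1)/6)² = 0.444
te_Plumbing rough-in = (9 + 4·10 + 17)/6 = 66/6 = 11; σ²_Plumbing rough-in = ((17−9)/6)² = 1.778
te_HVAC install = (3 + 4·5 + 13)/6 = 36/6 = 6; σ²_HVAC install = ((13−3)/6)² = 2.778
te_Insulation = (12 + 4·14 + 16)/6 = 84/6 = 14; σ²_Insulation = ((16−12)/6)² = 0.444
te_Drywall = (1 + 4·2 + 9)/6 = 18/6 = 3; σ²_Drywall = ((9−1)/6)² = 1.778
te_Painting = (1 + 4·5 + 21)/6 = 42/6 = 7; σ²_Painting = ((21−1)/6)² = 11.111
te_Flooring = (1 + 4·6 + 11)/6 = 36/6 = 6; σ²_Flooring = ((11−1)/6)² = 2.778
te_Trim work = (1 + 4·4 + 7)/6 = 24/6 = 4; σ²_Trim work = ((7−1)/6)² = 1.000
te_Final inspection = (12 + 4·14 + 28)/6 = 96/6 = 16; σ²_Final inspection = ((28−12)/6)² = 7.111

Forward pass:
ES_Roofing = 0; EF_Roofing = 4
ES_Electrical rough-in = 0; EF_Electrical rough-in = 3
ES_Plumbing rough-in = max(EF_Roofing=4, EF_Electrical rough-in=3) = 4; EF_Plumbing rough-in = 4+11 = 15
ES_HVAC install = 4; EF_HVAC install = 4+6 = 10
ES_Insulation = max(EF_Electrical rough-in=3, EF_HVAC install=10) = 10; EF_Insulation = 10+14 = 24
ES_Drywall = 3; EF_Drywall = 3+3 = 6
ES_Painting = 10; EF_Painting = 10+7 = 17
ES_Flooring = 10; EF_Flooring = 10+6 = 16
ES_Trim work = 3; EF_Trim work = 3+4 = 7
ES_Final inspection = max(EF_Electrical rough-in=3, EF_Plumbing rough-in=15, EF_Insulation=24, EF_Drywall=6, EF_Painting=17, EF_Flooring=16, EF_Trim work=7) = 24; EF_Final inspection = 24+16 = 40
Expected project duration μ = 40 days. Critical path: Roofing → HVAC install → Insulation → Final inspection.

Variances on critical path: σ²_Roofing=0.111, σ²_HVAC install=2.778, σ²_Insulation=0.444, σ²_Final inspection=7.111.
Largest is σ²_Final inspection = 7.111.

Final inspection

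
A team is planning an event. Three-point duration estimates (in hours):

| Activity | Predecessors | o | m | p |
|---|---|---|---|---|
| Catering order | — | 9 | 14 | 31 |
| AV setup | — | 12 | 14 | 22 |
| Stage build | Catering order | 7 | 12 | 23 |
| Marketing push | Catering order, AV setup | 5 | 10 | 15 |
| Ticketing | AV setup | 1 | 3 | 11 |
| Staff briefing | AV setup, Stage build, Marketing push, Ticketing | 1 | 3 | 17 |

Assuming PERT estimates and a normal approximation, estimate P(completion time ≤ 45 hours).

te_Catering order = (9 + 4·14 + 31)/6 = 96/6 = 16; σ²_Catering order = ((31−9)/6)² = 13.444
te_AV setup = (12 + 4·14 + 22)/6 = 90/6 = 15; σ²_AV setup = ((22−12)/6)² = 2.778
te_Stage build = (7 + 4·12 + 23)/6 = 78/6 = 13; σ²_Stage build = ((23−7)/6)² = 7.111
te_Marketing push = (5 + 4·10 + 15)/6 = 60/6 = 10; σ²_Marketing push = ((15−5)/6)² = 2.778
te_Ticketing = (1 + 4·3 + 11)/6 = 24/6 = 4; σ²_Ticketing = ((11−1)/6)² = 2.778
te_Staff briefing = (1 + 4·3 + 17)/6 = 30/6 = 5; σ²_Staff briefing = ((17−1)/6)² = 7.111

Forward pass:
ES_Catering order = 0; EF_Catering order = 16
ES_AV setup = 0; EF_AV setup = 15
ES_Stage build = 16; EF_Stage build = 16+13 = 29
ES_Marketing push = max(EF_Catering order=16, EF_AV setup=15) = 16; EF_Marketing push = 16+10 = 26
ES_Ticketing = 15; EF_Ticketing = 15+4 = 19
ES_Staff briefing = max(EF_AV setup=15, EF_Stage build=29, EF_Marketing push=26, EF_Ticketing=19) = 29; EF_Staff briefing = 29+5 = 34
Expected project duration μ = 34 hours. Critical path: Catering order → Stage build → Staff briefing.

Variance along critical path = 13.444 + 7.111 + 7.111 = 27.667; σ = √27.667 = 5.260 hours.
Z = (45 − 34) / 5.260 = 2.091
P(T ≤ 45) = Φ(2.091) ≈ 0.982

0.982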